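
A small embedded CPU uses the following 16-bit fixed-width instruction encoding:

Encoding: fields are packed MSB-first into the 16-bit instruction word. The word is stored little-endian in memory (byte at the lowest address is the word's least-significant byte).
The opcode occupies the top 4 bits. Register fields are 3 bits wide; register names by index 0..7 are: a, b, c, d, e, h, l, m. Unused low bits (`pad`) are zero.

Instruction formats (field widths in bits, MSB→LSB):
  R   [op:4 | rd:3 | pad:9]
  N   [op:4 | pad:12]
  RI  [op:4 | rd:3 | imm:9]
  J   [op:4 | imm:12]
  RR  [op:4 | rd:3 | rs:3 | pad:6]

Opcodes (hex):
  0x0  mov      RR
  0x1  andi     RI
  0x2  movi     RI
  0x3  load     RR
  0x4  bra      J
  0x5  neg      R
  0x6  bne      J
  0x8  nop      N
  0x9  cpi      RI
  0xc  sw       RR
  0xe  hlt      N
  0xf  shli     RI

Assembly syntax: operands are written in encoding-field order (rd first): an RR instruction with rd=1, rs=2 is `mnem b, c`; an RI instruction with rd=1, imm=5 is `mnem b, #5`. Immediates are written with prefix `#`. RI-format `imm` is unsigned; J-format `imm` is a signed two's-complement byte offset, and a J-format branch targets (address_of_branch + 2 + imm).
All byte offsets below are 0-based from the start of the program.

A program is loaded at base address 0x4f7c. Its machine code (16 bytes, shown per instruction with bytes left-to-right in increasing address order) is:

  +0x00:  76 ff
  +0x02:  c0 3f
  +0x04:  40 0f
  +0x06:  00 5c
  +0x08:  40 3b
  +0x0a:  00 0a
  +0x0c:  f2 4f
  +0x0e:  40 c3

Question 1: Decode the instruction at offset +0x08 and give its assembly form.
off 0x08: read 40 3b as little → 0x3b40
  top 4b → 0x3 → load [RR]
  rd@[11:9]=0x5 ⇒ h
  rs@[8:6]=0x5 ⇒ h

load h, h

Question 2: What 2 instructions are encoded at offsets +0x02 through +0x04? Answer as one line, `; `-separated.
load m, m; mov m, h

[02] c0 3f → 0x3fc0
  opcode bits[15:12]=0x3: load/RR
  [11:9] rd=7 = m
  [8:6] rs=7 = m
[04] 40 0f → 0x0f40
  opcode bits[15:12]=0x0: mov/RR
  [11:9] rd=7 = m
  [8:6] rs=5 = h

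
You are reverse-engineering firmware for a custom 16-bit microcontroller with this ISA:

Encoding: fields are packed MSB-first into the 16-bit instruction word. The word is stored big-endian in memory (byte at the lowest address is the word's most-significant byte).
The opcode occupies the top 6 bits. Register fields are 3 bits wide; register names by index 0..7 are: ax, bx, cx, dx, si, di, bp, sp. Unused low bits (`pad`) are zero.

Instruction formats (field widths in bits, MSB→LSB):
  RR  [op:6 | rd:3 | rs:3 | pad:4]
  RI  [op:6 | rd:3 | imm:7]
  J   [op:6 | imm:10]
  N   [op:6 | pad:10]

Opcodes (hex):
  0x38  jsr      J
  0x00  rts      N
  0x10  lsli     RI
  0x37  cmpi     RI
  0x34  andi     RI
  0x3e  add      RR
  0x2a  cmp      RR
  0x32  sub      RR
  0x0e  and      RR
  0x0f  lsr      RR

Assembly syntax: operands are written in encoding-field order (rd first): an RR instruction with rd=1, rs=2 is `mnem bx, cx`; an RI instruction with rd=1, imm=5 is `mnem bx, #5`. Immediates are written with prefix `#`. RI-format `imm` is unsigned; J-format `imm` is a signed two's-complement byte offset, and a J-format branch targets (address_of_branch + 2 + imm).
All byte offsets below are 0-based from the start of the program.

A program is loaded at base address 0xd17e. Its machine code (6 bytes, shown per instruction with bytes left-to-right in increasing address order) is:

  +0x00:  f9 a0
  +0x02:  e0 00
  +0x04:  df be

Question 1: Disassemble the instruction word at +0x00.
add dx, cx

[00] f9 a0 → 0xf9a0
  top 6b → 0x3e → add [RR]
  [9:7] rd=3 = dx
  [6:4] rs=2 = cx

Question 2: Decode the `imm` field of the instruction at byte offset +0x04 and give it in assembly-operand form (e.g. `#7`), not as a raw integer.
@+04  big-endian(df be) = 0xdfbe
  op=0xdfbe>>10=0x37 ⇒ cmpi (RI)
  rd: (w>>7)&0x7=0x7 → sp
  imm: (w>>0)&0x7f=0x3e → #62

#62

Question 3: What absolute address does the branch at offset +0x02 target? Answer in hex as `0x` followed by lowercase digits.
off 0x02: read e0 00 as big → 0xe000
  top 6b → 0x38 → jsr [J]
  imm: (w>>0)&0x3ff=0x0 → #0
  target = base 0xd17e + off 0x02 + 2 + imm 0 = 0xd182

0xd182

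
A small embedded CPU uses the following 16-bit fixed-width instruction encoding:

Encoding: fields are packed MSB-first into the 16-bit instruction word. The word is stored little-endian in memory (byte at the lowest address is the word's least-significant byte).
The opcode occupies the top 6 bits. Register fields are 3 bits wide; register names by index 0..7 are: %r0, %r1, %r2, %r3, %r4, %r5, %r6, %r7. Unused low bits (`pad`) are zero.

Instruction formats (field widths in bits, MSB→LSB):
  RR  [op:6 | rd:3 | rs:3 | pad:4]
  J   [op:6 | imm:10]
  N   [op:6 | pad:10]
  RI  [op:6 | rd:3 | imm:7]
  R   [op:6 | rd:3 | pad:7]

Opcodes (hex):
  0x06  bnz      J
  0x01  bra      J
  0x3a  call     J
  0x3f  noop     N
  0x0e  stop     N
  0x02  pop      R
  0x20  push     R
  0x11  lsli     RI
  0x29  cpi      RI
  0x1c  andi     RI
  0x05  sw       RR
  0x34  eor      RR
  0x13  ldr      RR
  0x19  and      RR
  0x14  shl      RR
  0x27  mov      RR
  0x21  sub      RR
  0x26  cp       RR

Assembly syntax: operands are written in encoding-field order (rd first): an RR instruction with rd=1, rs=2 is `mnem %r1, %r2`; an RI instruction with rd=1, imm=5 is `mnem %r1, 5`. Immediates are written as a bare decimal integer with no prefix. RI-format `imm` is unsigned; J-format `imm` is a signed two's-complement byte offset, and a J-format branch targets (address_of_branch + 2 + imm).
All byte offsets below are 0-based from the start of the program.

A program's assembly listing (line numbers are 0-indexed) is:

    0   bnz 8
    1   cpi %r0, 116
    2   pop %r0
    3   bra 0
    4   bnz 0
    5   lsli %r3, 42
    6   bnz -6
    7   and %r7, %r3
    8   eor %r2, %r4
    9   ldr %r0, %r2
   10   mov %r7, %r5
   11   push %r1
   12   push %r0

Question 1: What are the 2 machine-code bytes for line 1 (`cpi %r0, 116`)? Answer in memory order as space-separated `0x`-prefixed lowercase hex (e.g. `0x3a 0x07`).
L1: cpi op=0x29:6|rd=0:3|imm=116:7 ⇒ 0xa474 ⇒ little 74 a4

0x74 0xa4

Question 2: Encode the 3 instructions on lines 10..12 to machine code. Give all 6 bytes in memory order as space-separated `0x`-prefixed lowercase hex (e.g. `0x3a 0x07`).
L10: mov op=0x27:6|rd=7:3|rs=5:3|pad=0:4 ⇒ 0x9fd0 ⇒ little d0 9f
L11: push op=0x20:6|rd=1:3|pad=0:7 ⇒ 0x8080 ⇒ little 80 80
L12: push op=0x20:6|rd=0:3|pad=0:7 ⇒ 0x8000 ⇒ little 00 80

0xd0 0x9f 0x80 0x80 0x00 0x80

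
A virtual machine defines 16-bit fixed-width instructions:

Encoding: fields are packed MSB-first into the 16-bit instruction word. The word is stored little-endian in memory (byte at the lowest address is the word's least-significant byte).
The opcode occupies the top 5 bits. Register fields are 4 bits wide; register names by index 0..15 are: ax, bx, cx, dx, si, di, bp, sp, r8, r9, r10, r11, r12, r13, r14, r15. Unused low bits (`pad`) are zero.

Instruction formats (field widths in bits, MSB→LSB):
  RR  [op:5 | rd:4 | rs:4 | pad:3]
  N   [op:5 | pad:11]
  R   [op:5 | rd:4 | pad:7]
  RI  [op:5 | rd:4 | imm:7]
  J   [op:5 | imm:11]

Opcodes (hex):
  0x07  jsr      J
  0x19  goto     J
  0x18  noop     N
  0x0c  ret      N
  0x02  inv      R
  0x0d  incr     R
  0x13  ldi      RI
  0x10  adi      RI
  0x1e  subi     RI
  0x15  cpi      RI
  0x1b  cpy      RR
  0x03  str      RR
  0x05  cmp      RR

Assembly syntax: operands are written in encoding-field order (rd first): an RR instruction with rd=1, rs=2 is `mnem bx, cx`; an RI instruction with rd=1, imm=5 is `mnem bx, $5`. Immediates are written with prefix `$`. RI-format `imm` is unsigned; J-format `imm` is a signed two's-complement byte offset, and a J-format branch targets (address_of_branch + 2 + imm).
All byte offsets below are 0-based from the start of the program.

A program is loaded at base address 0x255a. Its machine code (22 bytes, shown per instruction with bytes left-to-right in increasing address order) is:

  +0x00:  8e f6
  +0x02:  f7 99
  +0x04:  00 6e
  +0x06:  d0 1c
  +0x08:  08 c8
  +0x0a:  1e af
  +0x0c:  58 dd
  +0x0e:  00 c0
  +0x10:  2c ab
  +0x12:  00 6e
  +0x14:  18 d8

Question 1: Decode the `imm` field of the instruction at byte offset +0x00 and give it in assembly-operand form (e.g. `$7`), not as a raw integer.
+0x00: 8e f6 ⇒ word 0xf68e (little)
  op=0xf68e>>11=0x1e ⇒ subi (RI)
  [10:7] rd=13 = r13
  [6:0] imm=14 = $14

$14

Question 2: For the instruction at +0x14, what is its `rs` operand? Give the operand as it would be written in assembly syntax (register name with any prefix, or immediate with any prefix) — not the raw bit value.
off 0x14: read 18 d8 as little → 0xd818
  op=0xd818>>11=0x1b ⇒ cpy (RR)
  rd: (w>>7)&0xf=0x0 → ax
  rs: (w>>3)&0xf=0x3 → dx

dx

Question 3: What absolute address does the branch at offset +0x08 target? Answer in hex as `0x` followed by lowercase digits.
0x256c

[08] 08 c8 → 0xc808
  op=0xc808>>11=0x19 ⇒ goto (J)
  imm@[10:0]=0x8 ⇒ $8
  target = base 0x255a + off 0x08 + 2 + imm 8 = 0x256c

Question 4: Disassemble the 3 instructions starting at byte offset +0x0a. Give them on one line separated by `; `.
cpi r14, $30; cpy r10, r11; noop

+0x0a: 1e af ⇒ word 0xaf1e (little)
  op=0xaf1e>>11=0x15 ⇒ cpi (RI)
  rd@[10:7]=0xe ⇒ r14
  imm@[6:0]=0x1e ⇒ $30
+0x0c: 58 dd ⇒ word 0xdd58 (little)
  op=0xdd58>>11=0x1b ⇒ cpy (RR)
  rd@[10:7]=0xa ⇒ r10
  rs@[6:3]=0xb ⇒ r11
+0x0e: 00 c0 ⇒ word 0xc000 (little)
  op=0xc000>>11=0x18 ⇒ noop (N)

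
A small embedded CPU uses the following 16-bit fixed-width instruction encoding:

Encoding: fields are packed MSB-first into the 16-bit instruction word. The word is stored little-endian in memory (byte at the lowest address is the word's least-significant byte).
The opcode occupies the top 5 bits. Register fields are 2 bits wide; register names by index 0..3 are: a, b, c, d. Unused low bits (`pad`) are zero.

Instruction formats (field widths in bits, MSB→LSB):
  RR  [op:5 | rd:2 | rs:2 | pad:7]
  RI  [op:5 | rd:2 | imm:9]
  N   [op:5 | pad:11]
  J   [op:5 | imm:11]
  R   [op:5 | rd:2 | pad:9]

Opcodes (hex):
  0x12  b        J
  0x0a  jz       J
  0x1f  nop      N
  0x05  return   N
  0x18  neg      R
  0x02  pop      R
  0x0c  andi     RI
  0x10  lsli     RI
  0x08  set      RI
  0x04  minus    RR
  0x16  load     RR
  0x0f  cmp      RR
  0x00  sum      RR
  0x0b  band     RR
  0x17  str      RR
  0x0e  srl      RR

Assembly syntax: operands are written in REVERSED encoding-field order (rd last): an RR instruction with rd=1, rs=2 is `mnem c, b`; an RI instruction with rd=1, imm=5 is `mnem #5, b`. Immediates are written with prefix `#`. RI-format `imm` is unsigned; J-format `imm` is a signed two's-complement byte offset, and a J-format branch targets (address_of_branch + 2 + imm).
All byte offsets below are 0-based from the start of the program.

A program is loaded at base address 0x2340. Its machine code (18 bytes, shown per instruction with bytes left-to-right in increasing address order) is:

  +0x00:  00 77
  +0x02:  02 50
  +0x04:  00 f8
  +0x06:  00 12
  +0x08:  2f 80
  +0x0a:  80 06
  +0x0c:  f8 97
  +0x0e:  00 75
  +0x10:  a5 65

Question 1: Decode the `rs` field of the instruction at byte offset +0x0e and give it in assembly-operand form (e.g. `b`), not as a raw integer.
c

[0e] 00 75 → 0x7500
  top 5b → 0xe → srl [RR]
  rd@[10:9]=0x2 ⇒ c
  rs@[8:7]=0x2 ⇒ c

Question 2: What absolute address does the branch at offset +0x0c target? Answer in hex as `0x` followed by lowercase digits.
0x2346

+0x0c: f8 97 ⇒ word 0x97f8 (little)
  opcode bits[15:11]=0x12: b/J
  imm: (w>>0)&0x7ff=0x7f8 (s11→-8) → #-8
  target = base 0x2340 + off 0x0c + 2 + imm -8 = 0x2346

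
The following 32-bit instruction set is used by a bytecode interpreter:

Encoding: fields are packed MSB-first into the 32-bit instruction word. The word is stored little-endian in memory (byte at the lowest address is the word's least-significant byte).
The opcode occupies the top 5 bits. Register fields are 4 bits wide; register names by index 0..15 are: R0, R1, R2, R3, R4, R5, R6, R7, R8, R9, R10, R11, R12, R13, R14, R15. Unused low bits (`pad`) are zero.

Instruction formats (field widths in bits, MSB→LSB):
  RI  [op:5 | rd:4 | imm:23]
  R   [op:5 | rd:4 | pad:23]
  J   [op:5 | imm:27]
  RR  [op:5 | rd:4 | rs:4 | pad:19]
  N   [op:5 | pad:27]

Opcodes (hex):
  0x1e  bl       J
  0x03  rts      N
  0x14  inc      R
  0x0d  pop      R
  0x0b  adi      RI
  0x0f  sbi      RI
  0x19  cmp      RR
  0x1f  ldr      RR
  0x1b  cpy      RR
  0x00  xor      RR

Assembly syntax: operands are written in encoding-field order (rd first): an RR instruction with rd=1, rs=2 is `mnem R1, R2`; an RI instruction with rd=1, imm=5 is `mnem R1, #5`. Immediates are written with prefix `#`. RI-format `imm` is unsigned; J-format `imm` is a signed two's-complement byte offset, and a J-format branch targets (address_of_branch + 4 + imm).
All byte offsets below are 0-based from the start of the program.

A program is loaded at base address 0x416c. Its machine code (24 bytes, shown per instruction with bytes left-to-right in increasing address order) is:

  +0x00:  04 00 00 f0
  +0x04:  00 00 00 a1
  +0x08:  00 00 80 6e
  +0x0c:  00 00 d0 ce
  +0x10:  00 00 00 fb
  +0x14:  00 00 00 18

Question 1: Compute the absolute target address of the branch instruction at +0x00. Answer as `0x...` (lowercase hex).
0x4174

@+00  little-endian(04 00 00 f0) = 0xf0000004
  opcode bits[31:27]=0x1e: bl/J
  imm@[26:0]=0x4 ⇒ #4
  target = base 0x416c + off 0x00 + 4 + imm 4 = 0x4174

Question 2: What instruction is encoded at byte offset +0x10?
ldr R6, R0

off 0x10: read 00 00 00 fb as little → 0xfb000000
  top 5b → 0x1f → ldr [RR]
  [26:23] rd=6 = R6
  [22:19] rs=0 = R0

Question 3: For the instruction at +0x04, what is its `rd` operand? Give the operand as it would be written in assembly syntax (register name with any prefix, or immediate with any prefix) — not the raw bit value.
+0x04: 00 00 00 a1 ⇒ word 0xa1000000 (little)
  op=0xa1000000>>27=0x14 ⇒ inc (R)
  rd@[26:23]=0x2 ⇒ R2

R2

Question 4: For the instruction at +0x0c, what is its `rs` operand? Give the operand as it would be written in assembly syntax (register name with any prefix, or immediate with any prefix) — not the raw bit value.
+0x0c: 00 00 d0 ce ⇒ word 0xced00000 (little)
  top 5b → 0x19 → cmp [RR]
  rd: (w>>23)&0xf=0xd → R13
  rs: (w>>19)&0xf=0xa → R10

R10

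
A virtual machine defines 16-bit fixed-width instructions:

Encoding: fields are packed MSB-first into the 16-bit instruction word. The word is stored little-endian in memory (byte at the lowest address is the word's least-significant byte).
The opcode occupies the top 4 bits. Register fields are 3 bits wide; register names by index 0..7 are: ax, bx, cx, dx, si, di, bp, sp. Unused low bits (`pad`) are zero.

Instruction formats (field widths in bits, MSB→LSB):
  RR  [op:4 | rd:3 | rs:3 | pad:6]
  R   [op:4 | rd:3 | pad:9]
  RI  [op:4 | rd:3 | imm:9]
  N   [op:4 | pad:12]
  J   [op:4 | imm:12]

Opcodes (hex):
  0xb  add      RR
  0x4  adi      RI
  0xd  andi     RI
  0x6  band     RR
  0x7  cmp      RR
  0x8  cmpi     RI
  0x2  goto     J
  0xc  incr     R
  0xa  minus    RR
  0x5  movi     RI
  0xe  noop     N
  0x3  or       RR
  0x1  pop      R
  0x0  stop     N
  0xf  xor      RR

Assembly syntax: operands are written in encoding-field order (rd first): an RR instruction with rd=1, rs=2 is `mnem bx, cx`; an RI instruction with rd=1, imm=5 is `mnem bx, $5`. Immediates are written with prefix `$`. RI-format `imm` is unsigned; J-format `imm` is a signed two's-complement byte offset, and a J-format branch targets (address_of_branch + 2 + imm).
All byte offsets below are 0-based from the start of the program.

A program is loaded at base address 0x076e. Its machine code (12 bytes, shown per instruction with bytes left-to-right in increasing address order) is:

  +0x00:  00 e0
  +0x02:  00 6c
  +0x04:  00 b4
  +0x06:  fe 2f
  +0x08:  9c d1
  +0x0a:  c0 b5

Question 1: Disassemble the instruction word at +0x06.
+0x06: fe 2f ⇒ word 0x2ffe (little)
  op=0x2ffe>>12=0x2 ⇒ goto (J)
  imm: (w>>0)&0xfff=0xffe (s12→-2) → $-2

goto $-2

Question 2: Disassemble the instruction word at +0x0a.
add cx, sp

[0a] c0 b5 → 0xb5c0
  opcode bits[15:12]=0xb: add/RR
  rd: (w>>9)&0x7=0x2 → cx
  rs: (w>>6)&0x7=0x7 → sp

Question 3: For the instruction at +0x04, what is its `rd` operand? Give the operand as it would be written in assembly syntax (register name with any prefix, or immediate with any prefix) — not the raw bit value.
cx

@+04  little-endian(00 b4) = 0xb400
  opcode bits[15:12]=0xb: add/RR
  [11:9] rd=2 = cx
  [8:6] rs=0 = ax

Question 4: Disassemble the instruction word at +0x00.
noop

@+00  little-endian(00 e0) = 0xe000
  opcode bits[15:12]=0xe: noop/N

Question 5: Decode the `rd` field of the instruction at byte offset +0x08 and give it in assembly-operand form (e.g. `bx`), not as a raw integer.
[08] 9c d1 → 0xd19c
  op=0xd19c>>12=0xd ⇒ andi (RI)
  rd: (w>>9)&0x7=0x0 → ax
  imm: (w>>0)&0x1ff=0x19c → $412

ax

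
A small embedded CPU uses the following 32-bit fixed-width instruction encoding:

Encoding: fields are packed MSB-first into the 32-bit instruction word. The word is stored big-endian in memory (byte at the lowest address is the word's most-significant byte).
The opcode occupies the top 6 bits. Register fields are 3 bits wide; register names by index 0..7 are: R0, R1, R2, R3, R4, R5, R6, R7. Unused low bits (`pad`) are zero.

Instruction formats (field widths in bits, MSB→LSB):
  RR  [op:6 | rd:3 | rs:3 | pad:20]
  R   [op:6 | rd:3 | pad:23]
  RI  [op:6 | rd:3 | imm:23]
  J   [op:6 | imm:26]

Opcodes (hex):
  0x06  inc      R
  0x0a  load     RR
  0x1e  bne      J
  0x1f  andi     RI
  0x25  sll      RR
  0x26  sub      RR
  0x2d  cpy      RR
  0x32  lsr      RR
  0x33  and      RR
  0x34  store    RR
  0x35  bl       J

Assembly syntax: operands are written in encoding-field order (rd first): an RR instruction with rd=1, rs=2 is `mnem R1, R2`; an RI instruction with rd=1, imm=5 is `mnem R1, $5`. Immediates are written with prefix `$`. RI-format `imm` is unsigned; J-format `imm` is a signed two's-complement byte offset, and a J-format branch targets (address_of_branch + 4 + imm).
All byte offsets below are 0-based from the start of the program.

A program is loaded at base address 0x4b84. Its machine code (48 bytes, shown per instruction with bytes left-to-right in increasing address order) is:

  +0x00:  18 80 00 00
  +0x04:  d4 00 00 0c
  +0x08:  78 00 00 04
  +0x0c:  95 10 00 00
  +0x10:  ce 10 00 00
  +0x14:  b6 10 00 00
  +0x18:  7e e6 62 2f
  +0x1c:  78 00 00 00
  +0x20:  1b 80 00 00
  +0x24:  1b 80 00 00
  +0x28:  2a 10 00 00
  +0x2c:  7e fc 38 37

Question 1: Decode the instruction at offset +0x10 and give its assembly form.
and R4, R1

[10] ce 10 00 00 → 0xce100000
  op=0xce100000>>26=0x33 ⇒ and (RR)
  [25:23] rd=4 = R4
  [22:20] rs=1 = R1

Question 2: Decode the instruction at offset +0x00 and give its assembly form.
@+00  big-endian(18 80 00 00) = 0x18800000
  op=0x18800000>>26=0x6 ⇒ inc (R)
  rd: (w>>23)&0x7=0x1 → R1

inc R1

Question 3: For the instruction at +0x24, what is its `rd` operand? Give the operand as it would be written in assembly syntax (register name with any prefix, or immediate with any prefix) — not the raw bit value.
R7

[24] 1b 80 00 00 → 0x1b800000
  op=0x1b800000>>26=0x6 ⇒ inc (R)
  [25:23] rd=7 = R7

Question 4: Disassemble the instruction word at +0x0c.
[0c] 95 10 00 00 → 0x95100000
  opcode bits[31:26]=0x25: sll/RR
  rd: (w>>23)&0x7=0x2 → R2
  rs: (w>>20)&0x7=0x1 → R1

sll R2, R1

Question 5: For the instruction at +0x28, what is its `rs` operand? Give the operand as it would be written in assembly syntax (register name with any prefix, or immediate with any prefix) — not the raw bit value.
+0x28: 2a 10 00 00 ⇒ word 0x2a100000 (big)
  opcode bits[31:26]=0xa: load/RR
  [25:23] rd=4 = R4
  [22:20] rs=1 = R1

R1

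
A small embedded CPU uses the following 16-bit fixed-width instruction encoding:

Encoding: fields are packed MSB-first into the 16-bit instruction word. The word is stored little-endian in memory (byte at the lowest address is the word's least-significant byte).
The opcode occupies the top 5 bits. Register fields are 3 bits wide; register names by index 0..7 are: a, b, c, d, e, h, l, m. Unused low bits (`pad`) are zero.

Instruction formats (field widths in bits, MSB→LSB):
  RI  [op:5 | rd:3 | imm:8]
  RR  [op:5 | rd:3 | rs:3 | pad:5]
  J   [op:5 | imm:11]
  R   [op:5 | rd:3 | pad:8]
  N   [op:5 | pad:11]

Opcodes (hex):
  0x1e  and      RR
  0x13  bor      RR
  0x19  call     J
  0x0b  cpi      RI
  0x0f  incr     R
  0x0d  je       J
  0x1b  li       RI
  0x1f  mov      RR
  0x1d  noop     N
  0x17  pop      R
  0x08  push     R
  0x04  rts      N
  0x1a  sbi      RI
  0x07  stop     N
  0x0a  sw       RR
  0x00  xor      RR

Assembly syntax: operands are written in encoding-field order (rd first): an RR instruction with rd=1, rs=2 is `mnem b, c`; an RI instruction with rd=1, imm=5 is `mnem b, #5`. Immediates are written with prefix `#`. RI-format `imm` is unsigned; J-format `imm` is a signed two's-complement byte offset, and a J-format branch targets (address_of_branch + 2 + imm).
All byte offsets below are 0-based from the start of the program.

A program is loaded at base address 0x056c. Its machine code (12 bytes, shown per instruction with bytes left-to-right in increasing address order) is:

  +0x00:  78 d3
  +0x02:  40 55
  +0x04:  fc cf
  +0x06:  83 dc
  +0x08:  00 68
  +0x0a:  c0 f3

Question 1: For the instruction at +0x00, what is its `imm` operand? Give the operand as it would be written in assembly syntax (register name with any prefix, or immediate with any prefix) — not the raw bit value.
[00] 78 d3 → 0xd378
  top 5b → 0x1a → sbi [RI]
  [10:8] rd=3 = d
  [7:0] imm=120 = #120

#120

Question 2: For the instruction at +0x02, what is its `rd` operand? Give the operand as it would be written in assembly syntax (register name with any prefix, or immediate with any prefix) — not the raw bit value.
h

@+02  little-endian(40 55) = 0x5540
  opcode bits[15:11]=0xa: sw/RR
  rd: (w>>8)&0x7=0x5 → h
  rs: (w>>5)&0x7=0x2 → c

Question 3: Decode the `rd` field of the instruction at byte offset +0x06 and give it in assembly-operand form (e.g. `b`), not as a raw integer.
+0x06: 83 dc ⇒ word 0xdc83 (little)
  opcode bits[15:11]=0x1b: li/RI
  [10:8] rd=4 = e
  [7:0] imm=131 = #131

e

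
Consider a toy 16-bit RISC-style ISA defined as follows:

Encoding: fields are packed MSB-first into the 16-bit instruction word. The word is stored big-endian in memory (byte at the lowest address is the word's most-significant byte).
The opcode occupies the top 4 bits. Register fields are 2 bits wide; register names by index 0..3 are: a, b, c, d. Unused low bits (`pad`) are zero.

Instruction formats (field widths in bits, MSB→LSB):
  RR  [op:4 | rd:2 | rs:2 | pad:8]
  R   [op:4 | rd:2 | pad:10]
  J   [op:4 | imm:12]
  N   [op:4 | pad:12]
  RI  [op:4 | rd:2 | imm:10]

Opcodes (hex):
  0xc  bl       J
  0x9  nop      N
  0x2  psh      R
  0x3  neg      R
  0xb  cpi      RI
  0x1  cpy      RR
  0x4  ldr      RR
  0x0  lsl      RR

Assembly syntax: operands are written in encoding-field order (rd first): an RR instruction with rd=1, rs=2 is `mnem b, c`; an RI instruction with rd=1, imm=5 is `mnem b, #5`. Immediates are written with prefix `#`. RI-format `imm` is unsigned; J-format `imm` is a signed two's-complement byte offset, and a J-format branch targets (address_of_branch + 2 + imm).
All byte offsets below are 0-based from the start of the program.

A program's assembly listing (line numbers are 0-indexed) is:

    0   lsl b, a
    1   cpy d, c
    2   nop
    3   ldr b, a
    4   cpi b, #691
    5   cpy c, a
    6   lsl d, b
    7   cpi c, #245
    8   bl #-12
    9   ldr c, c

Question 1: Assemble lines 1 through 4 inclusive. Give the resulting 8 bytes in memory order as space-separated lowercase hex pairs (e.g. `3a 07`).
1. cpy fields op=0x1:4|rd=3:2|rs=2:2|pad=0:8 → word 1e00h → 1e 00
2. nop fields op=0x9:4|pad=0:12 → word 9000h → 90 00
3. ldr fields op=0x4:4|rd=1:2|rs=0:2|pad=0:8 → word 4400h → 44 00
4. cpi fields op=0xb:4|rd=1:2|imm=691:10 → word b6b3h → b6 b3

1e 00 90 00 44 00 b6 b3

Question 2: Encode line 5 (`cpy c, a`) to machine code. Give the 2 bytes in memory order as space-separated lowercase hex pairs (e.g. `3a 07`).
5. cpy fields op=0x1:4|rd=2:2|rs=0:2|pad=0:8 → word 1800h → 18 00

18 00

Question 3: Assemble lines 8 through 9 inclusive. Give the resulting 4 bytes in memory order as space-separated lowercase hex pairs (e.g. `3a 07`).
cf f4 4a 00

L8: bl op=0xc:4|imm=-12:12 ⇒ 0xcff4 ⇒ big cf f4
L9: ldr op=0x4:4|rd=2:2|rs=2:2|pad=0:8 ⇒ 0x4a00 ⇒ big 4a 00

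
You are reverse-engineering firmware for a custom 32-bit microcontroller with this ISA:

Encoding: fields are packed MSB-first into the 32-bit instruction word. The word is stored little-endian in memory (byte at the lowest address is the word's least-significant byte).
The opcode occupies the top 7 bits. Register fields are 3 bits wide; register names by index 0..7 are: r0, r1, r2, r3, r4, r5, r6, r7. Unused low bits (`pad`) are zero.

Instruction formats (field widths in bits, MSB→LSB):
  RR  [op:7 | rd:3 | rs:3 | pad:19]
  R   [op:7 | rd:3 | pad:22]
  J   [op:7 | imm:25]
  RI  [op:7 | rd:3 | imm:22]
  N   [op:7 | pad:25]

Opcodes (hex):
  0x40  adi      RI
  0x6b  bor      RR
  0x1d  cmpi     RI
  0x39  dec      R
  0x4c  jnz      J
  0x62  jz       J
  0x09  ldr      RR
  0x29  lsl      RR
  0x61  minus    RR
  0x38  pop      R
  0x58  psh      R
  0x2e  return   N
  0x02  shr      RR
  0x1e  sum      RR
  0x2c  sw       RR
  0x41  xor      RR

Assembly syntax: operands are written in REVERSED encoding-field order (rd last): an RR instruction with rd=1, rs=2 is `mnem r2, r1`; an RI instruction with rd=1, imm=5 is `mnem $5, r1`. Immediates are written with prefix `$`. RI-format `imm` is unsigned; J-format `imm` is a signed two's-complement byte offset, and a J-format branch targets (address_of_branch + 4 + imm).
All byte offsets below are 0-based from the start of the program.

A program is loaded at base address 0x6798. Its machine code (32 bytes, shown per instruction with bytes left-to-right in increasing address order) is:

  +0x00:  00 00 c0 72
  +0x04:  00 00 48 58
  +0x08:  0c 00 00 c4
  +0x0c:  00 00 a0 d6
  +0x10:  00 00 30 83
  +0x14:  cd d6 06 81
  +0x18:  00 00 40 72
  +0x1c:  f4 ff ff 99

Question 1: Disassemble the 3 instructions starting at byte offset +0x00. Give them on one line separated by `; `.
@+00  little-endian(00 00 c0 72) = 0x72c00000
  op=0x72c00000>>25=0x39 ⇒ dec (R)
  [24:22] rd=3 = r3
@+04  little-endian(00 00 48 58) = 0x58480000
  op=0x58480000>>25=0x2c ⇒ sw (RR)
  [24:22] rd=1 = r1
  [21:19] rs=1 = r1
@+08  little-endian(0c 00 00 c4) = 0xc400000c
  op=0xc400000c>>25=0x62 ⇒ jz (J)
  [24:0] imm=12 = $12

dec r3; sw r1, r1; jz $12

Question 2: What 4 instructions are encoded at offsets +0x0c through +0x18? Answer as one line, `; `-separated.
@+0c  little-endian(00 00 a0 d6) = 0xd6a00000
  top 7b → 0x6b → bor [RR]
  rd: (w>>22)&0x7=0x2 → r2
  rs: (w>>19)&0x7=0x4 → r4
@+10  little-endian(00 00 30 83) = 0x83300000
  top 7b → 0x41 → xor [RR]
  rd: (w>>22)&0x7=0x4 → r4
  rs: (w>>19)&0x7=0x6 → r6
@+14  little-endian(cd d6 06 81) = 0x8106d6cd
  top 7b → 0x40 → adi [RI]
  rd: (w>>22)&0x7=0x4 → r4
  imm: (w>>0)&0x3fffff=0x6d6cd → $448205
@+18  little-endian(00 00 40 72) = 0x72400000
  top 7b → 0x39 → dec [R]
  rd: (w>>22)&0x7=0x1 → r1

bor r4, r2; xor r6, r4; adi $448205, r4; dec r1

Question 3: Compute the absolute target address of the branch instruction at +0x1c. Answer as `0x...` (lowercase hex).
0x67ac

@+1c  little-endian(f4 ff ff 99) = 0x99fffff4
  top 7b → 0x4c → jnz [J]
  imm: (w>>0)&0x1ffffff=0x1fffff4 (s25→-12) → $-12
  target = base 0x6798 + off 0x1c + 4 + imm -12 = 0x67ac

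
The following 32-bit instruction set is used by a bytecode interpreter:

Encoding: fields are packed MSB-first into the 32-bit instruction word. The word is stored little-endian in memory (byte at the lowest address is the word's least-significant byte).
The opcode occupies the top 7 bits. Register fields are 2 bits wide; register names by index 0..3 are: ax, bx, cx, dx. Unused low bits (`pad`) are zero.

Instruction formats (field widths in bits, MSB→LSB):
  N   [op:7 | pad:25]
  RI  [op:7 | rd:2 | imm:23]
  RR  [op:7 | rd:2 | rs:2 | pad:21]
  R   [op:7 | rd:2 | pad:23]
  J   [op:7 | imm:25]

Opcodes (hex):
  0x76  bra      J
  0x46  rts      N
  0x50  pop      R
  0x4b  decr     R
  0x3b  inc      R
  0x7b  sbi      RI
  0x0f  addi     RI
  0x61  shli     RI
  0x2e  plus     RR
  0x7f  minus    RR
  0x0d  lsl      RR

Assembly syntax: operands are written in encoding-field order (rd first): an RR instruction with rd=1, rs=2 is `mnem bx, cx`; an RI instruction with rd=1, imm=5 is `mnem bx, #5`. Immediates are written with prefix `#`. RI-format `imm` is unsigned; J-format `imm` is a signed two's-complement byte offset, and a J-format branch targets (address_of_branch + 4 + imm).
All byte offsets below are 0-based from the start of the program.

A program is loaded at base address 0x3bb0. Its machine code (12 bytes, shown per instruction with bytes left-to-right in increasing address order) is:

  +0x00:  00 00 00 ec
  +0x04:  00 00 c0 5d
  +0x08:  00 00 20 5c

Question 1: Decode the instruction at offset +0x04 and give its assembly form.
[04] 00 00 c0 5d → 0x5dc00000
  op=0x5dc00000>>25=0x2e ⇒ plus (RR)
  rd@[24:23]=0x3 ⇒ dx
  rs@[22:21]=0x2 ⇒ cx

plus dx, cx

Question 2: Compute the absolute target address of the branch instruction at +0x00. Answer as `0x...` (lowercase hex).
0x3bb4

@+00  little-endian(00 00 00 ec) = 0xec000000
  top 7b → 0x76 → bra [J]
  imm: (w>>0)&0x1ffffff=0x0 → #0
  target = base 0x3bb0 + off 0x00 + 4 + imm 0 = 0x3bb4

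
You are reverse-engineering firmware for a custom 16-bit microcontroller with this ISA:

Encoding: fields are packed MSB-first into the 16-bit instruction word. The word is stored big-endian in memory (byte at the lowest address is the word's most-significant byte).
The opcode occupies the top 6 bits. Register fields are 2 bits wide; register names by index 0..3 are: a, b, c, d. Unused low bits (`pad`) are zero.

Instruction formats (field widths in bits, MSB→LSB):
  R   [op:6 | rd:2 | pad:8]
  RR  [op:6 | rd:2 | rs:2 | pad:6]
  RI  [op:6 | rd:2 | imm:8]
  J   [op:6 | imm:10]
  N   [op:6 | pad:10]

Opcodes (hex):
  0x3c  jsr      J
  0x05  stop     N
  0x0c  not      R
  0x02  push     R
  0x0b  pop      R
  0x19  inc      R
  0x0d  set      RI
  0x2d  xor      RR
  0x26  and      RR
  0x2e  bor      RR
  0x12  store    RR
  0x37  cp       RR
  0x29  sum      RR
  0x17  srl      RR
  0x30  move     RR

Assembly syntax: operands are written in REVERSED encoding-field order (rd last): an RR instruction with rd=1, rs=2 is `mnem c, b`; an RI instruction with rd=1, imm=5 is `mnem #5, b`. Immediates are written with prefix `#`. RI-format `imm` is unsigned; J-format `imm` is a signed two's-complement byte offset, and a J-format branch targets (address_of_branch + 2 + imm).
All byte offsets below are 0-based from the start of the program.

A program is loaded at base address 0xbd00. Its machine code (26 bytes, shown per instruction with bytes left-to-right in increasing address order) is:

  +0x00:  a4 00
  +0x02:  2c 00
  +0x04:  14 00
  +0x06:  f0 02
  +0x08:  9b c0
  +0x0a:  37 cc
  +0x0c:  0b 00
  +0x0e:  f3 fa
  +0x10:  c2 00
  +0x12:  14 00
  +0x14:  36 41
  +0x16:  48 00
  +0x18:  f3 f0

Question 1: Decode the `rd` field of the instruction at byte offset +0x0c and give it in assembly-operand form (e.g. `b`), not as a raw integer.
[0c] 0b 00 → 0x0b00
  opcode bits[15:10]=0x2: push/R
  rd@[9:8]=0x3 ⇒ d

d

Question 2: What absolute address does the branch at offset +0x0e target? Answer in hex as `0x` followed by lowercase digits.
0xbd0a

+0x0e: f3 fa ⇒ word 0xf3fa (big)
  opcode bits[15:10]=0x3c: jsr/J
  [9:0] imm=1018 (s10→-6) = #-6
  target = base 0xbd00 + off 0x0e + 2 + imm -6 = 0xbd0a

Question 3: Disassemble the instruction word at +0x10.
move a, c

@+10  big-endian(c2 00) = 0xc200
  top 6b → 0x30 → move [RR]
  [9:8] rd=2 = c
  [7:6] rs=0 = a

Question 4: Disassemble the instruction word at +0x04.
+0x04: 14 00 ⇒ word 0x1400 (big)
  op=0x1400>>10=0x5 ⇒ stop (N)

stop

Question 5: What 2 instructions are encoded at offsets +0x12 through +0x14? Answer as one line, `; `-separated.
@+12  big-endian(14 00) = 0x1400
  op=0x1400>>10=0x5 ⇒ stop (N)
@+14  big-endian(36 41) = 0x3641
  op=0x3641>>10=0xd ⇒ set (RI)
  rd@[9:8]=0x2 ⇒ c
  imm@[7:0]=0x41 ⇒ #65

stop; set #65, c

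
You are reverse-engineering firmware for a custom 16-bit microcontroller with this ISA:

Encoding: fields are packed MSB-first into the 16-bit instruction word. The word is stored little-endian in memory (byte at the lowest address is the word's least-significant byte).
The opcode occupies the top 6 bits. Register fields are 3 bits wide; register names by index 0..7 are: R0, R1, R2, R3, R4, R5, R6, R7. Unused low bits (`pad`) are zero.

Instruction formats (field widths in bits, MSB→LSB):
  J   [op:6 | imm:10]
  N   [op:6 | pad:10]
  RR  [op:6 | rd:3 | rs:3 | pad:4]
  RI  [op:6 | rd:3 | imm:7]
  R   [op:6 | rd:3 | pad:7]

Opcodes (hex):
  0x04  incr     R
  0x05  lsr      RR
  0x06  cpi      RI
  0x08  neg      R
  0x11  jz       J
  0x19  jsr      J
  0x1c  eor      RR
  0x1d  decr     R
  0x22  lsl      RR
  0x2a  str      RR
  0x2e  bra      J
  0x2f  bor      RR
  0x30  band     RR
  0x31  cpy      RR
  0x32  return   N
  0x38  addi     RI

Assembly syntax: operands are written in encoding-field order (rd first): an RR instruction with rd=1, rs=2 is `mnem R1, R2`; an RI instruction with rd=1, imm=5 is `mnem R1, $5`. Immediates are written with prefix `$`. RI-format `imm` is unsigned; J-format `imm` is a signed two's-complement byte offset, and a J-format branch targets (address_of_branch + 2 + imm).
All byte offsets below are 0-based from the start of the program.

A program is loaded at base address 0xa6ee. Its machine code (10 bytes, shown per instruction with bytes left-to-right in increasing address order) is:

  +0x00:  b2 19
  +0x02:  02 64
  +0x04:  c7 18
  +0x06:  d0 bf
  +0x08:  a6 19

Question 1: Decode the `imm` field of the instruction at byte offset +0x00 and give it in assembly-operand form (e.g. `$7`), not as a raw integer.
+0x00: b2 19 ⇒ word 0x19b2 (little)
  top 6b → 0x6 → cpi [RI]
  rd: (w>>7)&0x7=0x3 → R3
  imm: (w>>0)&0x7f=0x32 → $50

$50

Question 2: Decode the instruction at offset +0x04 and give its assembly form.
+0x04: c7 18 ⇒ word 0x18c7 (little)
  top 6b → 0x6 → cpi [RI]
  rd: (w>>7)&0x7=0x1 → R1
  imm: (w>>0)&0x7f=0x47 → $71

cpi R1, $71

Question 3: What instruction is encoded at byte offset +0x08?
[08] a6 19 → 0x19a6
  opcode bits[15:10]=0x6: cpi/RI
  [9:7] rd=3 = R3
  [6:0] imm=38 = $38

cpi R3, $38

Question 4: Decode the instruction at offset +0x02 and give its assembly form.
@+02  little-endian(02 64) = 0x6402
  top 6b → 0x19 → jsr [J]
  imm@[9:0]=0x2 ⇒ $2

jsr $2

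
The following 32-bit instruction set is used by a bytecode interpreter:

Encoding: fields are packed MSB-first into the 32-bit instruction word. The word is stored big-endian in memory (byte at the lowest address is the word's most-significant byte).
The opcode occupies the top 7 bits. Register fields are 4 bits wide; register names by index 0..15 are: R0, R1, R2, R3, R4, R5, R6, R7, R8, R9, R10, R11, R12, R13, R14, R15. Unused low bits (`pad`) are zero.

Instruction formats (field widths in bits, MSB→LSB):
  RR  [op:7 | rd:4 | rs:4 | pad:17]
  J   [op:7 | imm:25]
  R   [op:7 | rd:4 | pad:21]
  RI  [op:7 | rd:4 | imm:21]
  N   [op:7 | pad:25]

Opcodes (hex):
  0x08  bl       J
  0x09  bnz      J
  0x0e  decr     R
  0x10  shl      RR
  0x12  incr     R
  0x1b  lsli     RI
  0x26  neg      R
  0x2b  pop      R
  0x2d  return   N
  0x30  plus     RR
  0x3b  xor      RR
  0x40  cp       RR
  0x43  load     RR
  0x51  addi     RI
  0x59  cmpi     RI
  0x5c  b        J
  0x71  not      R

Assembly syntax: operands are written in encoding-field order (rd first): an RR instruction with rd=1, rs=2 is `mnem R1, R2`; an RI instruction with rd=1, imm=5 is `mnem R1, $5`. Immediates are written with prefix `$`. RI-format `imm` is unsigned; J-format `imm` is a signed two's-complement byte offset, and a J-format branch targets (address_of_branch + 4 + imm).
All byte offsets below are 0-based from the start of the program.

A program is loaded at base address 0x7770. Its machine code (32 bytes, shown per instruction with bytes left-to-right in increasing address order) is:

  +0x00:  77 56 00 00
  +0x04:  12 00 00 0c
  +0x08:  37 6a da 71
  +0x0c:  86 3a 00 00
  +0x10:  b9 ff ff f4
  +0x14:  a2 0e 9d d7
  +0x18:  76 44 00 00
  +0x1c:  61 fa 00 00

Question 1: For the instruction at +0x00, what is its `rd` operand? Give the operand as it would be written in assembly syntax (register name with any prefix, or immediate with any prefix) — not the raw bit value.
R10

[00] 77 56 00 00 → 0x77560000
  op=0x77560000>>25=0x3b ⇒ xor (RR)
  rd@[24:21]=0xa ⇒ R10
  rs@[20:17]=0xb ⇒ R11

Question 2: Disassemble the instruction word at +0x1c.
@+1c  big-endian(61 fa 00 00) = 0x61fa0000
  opcode bits[31:25]=0x30: plus/RR
  rd: (w>>21)&0xf=0xf → R15
  rs: (w>>17)&0xf=0xd → R13

plus R15, R13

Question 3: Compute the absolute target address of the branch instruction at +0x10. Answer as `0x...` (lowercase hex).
0x7778

[10] b9 ff ff f4 → 0xb9fffff4
  top 7b → 0x5c → b [J]
  imm@[24:0]=0x1fffff4 (s25→-12) ⇒ $-12
  target = base 0x7770 + off 0x10 + 4 + imm -12 = 0x7778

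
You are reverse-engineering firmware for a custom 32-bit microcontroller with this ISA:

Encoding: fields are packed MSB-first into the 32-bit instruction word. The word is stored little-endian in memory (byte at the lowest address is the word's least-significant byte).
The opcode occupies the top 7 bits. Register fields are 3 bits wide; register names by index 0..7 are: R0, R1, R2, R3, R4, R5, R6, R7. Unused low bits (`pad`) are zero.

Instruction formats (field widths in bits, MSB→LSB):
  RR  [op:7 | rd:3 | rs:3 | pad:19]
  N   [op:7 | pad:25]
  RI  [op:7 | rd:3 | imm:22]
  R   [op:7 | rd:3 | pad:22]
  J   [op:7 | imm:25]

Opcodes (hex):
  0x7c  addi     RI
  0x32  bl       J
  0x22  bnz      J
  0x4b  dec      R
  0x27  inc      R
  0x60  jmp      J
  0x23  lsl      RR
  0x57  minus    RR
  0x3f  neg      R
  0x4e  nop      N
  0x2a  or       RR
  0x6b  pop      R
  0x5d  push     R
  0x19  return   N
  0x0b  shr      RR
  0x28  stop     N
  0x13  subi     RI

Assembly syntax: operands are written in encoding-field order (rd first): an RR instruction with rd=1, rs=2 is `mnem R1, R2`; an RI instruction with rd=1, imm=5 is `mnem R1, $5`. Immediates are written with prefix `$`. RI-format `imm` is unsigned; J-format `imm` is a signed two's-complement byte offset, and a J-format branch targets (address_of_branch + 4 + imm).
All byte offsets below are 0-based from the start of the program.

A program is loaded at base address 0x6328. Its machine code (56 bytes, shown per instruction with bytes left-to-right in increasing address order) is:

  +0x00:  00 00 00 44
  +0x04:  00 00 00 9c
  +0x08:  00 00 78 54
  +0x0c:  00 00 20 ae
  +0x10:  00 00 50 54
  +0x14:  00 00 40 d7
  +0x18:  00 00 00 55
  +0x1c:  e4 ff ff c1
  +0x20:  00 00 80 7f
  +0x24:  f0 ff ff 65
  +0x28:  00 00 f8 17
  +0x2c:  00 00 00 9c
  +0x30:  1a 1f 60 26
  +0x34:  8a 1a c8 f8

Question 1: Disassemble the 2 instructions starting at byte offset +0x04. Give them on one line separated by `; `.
nop; or R1, R7

[04] 00 00 00 9c → 0x9c000000
  op=0x9c000000>>25=0x4e ⇒ nop (N)
[08] 00 00 78 54 → 0x54780000
  op=0x54780000>>25=0x2a ⇒ or (RR)
  rd: (w>>22)&0x7=0x1 → R1
  rs: (w>>19)&0x7=0x7 → R7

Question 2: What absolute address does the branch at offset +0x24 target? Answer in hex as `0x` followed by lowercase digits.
[24] f0 ff ff 65 → 0x65fffff0
  op=0x65fffff0>>25=0x32 ⇒ bl (J)
  imm@[24:0]=0x1fffff0 (s25→-16) ⇒ $-16
  target = base 0x6328 + off 0x24 + 4 + imm -16 = 0x6340

0x6340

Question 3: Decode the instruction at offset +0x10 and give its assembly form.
or R1, R2

@+10  little-endian(00 00 50 54) = 0x54500000
  op=0x54500000>>25=0x2a ⇒ or (RR)
  rd: (w>>22)&0x7=0x1 → R1
  rs: (w>>19)&0x7=0x2 → R2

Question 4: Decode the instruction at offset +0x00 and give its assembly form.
bnz $0

off 0x00: read 00 00 00 44 as little → 0x44000000
  op=0x44000000>>25=0x22 ⇒ bnz (J)
  imm: (w>>0)&0x1ffffff=0x0 → $0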